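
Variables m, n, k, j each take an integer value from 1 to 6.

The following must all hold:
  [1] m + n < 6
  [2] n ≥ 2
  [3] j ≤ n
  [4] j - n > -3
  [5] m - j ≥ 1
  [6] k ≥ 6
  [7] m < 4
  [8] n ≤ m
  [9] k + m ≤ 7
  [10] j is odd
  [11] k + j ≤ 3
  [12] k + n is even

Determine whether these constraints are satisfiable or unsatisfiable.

Unsatisfiable

From constraint 6: k ≥ 6. From constraints 2 and 8: m ≥ n ≥ 2. Hence k + m ≥ 8. But constraint 9 requires k + m ≤ 7, and 7 < 8. Contradiction.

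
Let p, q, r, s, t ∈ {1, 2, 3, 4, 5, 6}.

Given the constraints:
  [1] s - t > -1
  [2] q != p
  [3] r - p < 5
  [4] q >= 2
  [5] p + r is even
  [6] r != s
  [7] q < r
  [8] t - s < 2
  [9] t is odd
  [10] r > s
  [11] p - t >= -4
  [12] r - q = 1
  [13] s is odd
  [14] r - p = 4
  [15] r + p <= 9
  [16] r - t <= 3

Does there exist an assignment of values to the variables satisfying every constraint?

Satisfiable

The assignment p = 1, q = 4, r = 5, s = 3, t = 3 works:
  constraint 1 holds since s - t = 0.
  constraint 3 holds since r - p = 4.
The rest check out directly.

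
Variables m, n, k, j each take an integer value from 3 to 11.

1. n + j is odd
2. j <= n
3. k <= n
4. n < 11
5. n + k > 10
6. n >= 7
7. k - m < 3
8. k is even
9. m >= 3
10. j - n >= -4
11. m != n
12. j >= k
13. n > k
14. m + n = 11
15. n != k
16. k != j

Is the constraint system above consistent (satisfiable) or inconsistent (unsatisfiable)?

Setting (m, n, k, j) = (3, 8, 4, 5) satisfies everything: constraint 5: n + k = 12; constraint 7: k - m = 1, and the others follow.

Satisfiable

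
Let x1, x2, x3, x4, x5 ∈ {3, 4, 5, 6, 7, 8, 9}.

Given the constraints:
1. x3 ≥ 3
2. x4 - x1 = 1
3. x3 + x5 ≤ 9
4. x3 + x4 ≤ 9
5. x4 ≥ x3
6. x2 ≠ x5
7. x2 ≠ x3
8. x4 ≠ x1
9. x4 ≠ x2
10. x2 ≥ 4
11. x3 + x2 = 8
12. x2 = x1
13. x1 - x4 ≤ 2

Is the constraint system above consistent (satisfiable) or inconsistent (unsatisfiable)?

Try x1 = 5, x2 = 5, x3 = 3, x4 = 6, x5 = 3.
Check constraint 2: x4 - x1 = 1; constraint 3: x3 + x5 = 6. The remaining constraints are straightforward to verify.

Satisfiable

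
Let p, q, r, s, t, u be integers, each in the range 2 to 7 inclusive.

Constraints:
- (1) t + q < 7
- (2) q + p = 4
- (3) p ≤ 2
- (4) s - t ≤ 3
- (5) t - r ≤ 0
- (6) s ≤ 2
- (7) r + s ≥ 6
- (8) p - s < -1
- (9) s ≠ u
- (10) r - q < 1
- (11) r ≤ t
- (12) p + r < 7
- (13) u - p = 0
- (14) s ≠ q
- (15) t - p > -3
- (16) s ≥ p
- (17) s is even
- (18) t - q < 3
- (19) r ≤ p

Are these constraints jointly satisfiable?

Unsatisfiable

From constraints 3 and 19: r ≤ p ≤ 2. From constraint 6: s ≤ 2. Hence r + s ≤ 4. But constraint 7 requires r + s ≥ 6, and 6 > 4. Contradiction.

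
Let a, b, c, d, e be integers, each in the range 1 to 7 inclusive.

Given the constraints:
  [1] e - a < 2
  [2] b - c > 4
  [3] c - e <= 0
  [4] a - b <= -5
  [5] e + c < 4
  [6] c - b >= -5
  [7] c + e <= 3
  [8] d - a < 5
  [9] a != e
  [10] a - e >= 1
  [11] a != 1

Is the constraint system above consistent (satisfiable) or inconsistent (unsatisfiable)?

Unsatisfiable

Constraints 3, 4, 6, and 10 give b − a ≥ 5, a − e ≥ 1, e − c ≥ 0, c − b ≥ -5.
Adding all 4 inequalities: the left sides telescope to 0, and the right sides sum to 5 + 1 + 0 + (-5) = 1. So 0 ≥ 1, which is false.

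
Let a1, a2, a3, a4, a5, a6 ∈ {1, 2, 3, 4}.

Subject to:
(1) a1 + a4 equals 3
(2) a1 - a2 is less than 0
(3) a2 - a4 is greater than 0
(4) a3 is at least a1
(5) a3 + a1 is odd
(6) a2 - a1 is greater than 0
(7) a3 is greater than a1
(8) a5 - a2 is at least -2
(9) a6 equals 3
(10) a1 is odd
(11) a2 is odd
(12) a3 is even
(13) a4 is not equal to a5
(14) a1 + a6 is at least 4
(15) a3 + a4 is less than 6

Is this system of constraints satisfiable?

Satisfiable

Try a1 = 1, a2 = 3, a3 = 2, a4 = 2, a5 = 4, a6 = 3.
Check constraint 1: a1 + a4 = 3; constraint 2: a1 - a2 = -2; constraint 3: a2 - a4 = 1. The remaining constraints are straightforward to verify.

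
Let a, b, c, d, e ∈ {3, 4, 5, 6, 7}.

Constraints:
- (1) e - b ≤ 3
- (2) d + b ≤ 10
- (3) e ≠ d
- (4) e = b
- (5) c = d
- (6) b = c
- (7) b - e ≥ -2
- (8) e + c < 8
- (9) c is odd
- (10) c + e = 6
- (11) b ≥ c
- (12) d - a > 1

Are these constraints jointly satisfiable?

Unsatisfiable

From constraints 4, 5, and 6, e = b = c = d, so e = d. But constraint 3 says e ≠ d. Contradiction.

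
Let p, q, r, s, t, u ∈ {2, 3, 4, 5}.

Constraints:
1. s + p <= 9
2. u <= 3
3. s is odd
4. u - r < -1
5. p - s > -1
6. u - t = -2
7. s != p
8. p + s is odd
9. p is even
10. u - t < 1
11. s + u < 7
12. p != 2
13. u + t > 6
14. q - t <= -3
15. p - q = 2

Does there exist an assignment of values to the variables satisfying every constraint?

Setting (p, q, r, s, t, u) = (4, 2, 5, 3, 5, 3) satisfies everything: constraint 1: s + p = 7; constraint 4: u - r = -2, and the others follow.

Satisfiable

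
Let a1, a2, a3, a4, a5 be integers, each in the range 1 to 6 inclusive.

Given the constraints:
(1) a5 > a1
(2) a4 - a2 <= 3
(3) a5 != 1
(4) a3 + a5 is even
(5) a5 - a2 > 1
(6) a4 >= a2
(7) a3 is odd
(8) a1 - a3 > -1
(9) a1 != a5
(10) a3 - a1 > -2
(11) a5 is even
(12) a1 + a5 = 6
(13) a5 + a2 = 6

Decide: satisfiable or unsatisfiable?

Unsatisfiable

Constraint 7 makes a3 odd and constraint 11 makes a5 even, so a3 + a5 must be odd. Constraint 4 says a3 + a5 is even — contradiction.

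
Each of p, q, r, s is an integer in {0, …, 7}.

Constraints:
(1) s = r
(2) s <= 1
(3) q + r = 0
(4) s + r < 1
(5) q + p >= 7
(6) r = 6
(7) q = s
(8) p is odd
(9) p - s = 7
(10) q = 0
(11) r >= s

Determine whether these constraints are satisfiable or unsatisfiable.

Constraint 10 fixes q = 0 and constraint 6 fixes r = 6. Constraints 1 and 7 give q = s = r, so q = r. But 0 ≠ 6 — contradiction.

Unsatisfiable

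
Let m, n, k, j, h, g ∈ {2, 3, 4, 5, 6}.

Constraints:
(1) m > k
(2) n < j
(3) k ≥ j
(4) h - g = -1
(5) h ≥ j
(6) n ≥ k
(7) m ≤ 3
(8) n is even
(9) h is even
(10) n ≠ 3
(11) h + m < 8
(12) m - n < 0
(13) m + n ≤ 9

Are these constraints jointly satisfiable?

Constraints 1, 2, 3, and 12 give n < j, j ≤ k, k < m, m < n. Chaining: n < j ≤ k < m < n, which forces n < n — impossible.

Unsatisfiable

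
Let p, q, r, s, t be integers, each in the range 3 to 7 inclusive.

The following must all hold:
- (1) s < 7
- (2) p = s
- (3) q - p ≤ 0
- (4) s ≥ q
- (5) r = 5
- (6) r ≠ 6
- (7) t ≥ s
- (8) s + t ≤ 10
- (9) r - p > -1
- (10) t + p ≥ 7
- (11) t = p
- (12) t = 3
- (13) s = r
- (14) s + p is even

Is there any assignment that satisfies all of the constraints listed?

Unsatisfiable

Constraint 12 fixes t = 3 and constraint 5 fixes r = 5. Constraints 2, 11, and 13 give t = p = s = r, so t = r. But 3 ≠ 5 — contradiction.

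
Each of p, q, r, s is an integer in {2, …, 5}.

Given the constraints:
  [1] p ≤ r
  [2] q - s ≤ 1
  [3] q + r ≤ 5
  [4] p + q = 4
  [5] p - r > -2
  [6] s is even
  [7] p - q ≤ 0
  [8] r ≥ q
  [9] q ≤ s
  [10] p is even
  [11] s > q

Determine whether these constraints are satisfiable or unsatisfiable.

Satisfiable

Take p = 2, q = 2, r = 2, s = 4. Then constraint 2: q - s = -2; constraint 3: q + r = 4, and every other listed constraint is also met.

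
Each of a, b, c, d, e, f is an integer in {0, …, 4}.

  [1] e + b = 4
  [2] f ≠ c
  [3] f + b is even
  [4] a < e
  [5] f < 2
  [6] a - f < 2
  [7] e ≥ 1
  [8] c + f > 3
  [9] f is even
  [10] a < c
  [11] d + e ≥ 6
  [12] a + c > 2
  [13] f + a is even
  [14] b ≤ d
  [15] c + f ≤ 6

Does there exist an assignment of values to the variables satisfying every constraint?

Take a = 0, b = 0, c = 4, d = 3, e = 4, f = 0. Then constraint 1: e + b = 4; constraint 6: a - f = 0; constraint 8: c + f = 4, and every other listed constraint is also met.

Satisfiable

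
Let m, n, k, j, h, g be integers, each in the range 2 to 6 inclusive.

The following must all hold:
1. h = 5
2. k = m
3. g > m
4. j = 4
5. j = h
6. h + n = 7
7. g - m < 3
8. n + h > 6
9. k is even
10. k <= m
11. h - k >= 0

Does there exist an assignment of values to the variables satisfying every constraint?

Constraint 4 fixes j = 4 and constraint 1 fixes h = 5, but constraint 5 requires j = h. Since 4 ≠ 5, contradiction.

Unsatisfiable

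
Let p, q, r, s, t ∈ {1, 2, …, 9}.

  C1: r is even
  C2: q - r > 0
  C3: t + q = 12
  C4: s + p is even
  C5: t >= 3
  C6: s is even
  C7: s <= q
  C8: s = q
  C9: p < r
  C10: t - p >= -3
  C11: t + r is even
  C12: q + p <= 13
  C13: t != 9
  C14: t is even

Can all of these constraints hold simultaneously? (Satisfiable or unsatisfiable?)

Try p = 4, q = 8, r = 6, s = 8, t = 4.
Check constraint 2: q - r = 2; constraint 3: t + q = 12; constraint 10: t - p = 0. The remaining constraints are straightforward to verify.

Satisfiable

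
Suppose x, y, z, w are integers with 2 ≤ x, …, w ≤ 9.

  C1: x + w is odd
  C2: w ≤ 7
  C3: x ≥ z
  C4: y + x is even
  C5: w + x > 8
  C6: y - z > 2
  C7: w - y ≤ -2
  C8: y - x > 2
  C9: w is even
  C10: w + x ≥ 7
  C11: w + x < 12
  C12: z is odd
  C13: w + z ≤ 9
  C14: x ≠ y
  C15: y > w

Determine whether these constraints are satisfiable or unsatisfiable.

Try x = 5, y = 9, z = 5, w = 4.
Check constraint 5: w + x = 9; constraint 6: y - z = 4; constraint 7: w - y = -5. The remaining constraints are straightforward to verify.

Satisfiable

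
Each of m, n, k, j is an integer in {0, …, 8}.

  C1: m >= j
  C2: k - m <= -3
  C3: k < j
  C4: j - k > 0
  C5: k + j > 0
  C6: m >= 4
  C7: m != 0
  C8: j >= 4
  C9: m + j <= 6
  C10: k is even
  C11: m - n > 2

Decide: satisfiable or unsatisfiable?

Unsatisfiable

From constraint 6: m ≥ 4. From constraint 8: j ≥ 4. Hence m + j ≥ 8. But constraint 9 requires m + j ≤ 6, and 6 < 8. Contradiction.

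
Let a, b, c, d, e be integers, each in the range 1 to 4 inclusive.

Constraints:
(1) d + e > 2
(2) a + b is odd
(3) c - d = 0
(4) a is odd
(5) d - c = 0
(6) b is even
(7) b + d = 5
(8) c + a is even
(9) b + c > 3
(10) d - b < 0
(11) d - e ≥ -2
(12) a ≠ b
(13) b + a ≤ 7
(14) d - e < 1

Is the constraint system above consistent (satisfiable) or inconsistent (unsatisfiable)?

The assignment a = 1, b = 4, c = 1, d = 1, e = 2 works:
  constraint 1 holds since d + e = 3.
  constraint 3 holds since c - d = 0.
The rest check out directly.

Satisfiable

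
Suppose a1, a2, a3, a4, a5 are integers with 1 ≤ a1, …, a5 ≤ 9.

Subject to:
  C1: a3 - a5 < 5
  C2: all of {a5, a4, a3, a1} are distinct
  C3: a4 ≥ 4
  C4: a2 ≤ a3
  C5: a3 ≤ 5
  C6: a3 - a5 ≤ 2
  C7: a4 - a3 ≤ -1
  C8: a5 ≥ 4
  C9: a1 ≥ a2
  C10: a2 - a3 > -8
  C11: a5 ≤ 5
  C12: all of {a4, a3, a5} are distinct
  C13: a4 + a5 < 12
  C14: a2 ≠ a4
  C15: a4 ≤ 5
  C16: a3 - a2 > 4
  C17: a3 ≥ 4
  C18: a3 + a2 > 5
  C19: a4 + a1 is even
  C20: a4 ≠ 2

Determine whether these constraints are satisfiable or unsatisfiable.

Unsatisfiable

Constraints 3, 5, 8, 11, 15, and 17 confine each of a4, a3, a5 to the 2 values {4, 5}.
Constraint 12 requires all 3 of them to be distinct, but only 2 values are available — impossible by the pigeonhole principle.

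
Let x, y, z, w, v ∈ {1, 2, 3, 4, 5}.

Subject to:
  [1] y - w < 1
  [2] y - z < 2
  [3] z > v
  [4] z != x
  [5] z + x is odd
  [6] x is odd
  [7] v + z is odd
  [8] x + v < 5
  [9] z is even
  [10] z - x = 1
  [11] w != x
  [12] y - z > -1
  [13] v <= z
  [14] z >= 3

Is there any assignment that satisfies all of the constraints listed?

One satisfying assignment is x = 3, y = 4, z = 4, w = 4, v = 1.
For the less obvious constraints — constraint 1: y - w = 0; constraint 2: y - z = 0; constraint 8: x + v = 4 — and the others hold by inspection.

Satisfiable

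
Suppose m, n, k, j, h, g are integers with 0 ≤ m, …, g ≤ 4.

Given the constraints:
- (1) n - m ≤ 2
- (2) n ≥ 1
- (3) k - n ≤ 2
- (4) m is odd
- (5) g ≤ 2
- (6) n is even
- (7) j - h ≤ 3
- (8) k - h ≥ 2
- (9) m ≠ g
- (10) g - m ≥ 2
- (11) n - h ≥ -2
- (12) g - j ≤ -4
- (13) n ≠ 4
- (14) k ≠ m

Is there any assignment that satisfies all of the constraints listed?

Constraints 1, 3, 7, 8, 10, and 12 give g − m ≥ 2, m − n ≥ -2, n − k ≥ -2, k − h ≥ 2, h − j ≥ -3, j − g ≥ 4.
Adding all 6 inequalities: the left sides telescope to 0, and the right sides sum to 2 + (-2) + (-2) + 2 + (-3) + 4 = 1. So 0 ≥ 1, which is false.

Unsatisfiable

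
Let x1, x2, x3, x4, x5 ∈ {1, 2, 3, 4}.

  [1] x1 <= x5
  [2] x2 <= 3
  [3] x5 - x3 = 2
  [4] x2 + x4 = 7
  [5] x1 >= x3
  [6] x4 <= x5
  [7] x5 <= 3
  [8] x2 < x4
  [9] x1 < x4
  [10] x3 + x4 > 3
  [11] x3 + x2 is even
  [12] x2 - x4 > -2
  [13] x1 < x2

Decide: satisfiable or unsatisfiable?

Unsatisfiable

From constraint 2: x2 ≤ 3. From constraints 6 and 7: x4 ≤ x5 ≤ 3. Hence x2 + x4 ≤ 6. But constraint 4 requires x2 + x4 = 7, and 7 > 6. Contradiction.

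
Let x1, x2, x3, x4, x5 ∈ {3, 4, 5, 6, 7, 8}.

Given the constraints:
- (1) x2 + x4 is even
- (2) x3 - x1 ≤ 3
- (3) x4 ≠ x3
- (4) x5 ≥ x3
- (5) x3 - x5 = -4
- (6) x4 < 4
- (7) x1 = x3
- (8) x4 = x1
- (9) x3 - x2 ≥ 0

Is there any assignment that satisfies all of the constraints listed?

From constraints 7 and 8, x4 = x1 = x3, so x4 = x3. But constraint 3 says x4 ≠ x3. Contradiction.

Unsatisfiable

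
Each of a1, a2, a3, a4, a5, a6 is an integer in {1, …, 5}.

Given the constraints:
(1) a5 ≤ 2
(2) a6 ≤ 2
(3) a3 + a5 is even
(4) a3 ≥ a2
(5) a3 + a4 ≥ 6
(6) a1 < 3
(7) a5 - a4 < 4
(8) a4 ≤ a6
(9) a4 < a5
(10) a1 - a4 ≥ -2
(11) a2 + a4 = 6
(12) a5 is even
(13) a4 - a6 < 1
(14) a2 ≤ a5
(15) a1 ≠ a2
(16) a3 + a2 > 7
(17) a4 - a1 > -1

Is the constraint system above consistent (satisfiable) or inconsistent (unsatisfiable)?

From constraints 1 and 14: a2 ≤ a5 ≤ 2. From constraints 2 and 8: a4 ≤ a6 ≤ 2. Hence a2 + a4 ≤ 4. But constraint 11 requires a2 + a4 = 6, and 6 > 4. Contradiction.

Unsatisfiable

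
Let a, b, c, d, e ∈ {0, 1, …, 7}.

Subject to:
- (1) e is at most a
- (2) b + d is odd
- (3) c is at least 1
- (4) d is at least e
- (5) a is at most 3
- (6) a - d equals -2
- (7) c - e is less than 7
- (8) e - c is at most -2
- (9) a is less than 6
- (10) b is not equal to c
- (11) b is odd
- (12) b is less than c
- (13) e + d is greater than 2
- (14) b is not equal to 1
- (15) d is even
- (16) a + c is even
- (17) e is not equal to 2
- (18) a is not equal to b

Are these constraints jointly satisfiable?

Take a = 2, b = 3, c = 4, d = 4, e = 0. Then constraint 6: a - d = -2; constraint 7: c - e = 4, and every other listed constraint is also met.

Satisfiable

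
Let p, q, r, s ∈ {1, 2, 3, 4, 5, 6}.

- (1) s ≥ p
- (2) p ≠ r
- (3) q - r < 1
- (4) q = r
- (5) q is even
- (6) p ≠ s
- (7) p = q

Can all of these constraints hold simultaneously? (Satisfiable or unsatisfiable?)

Unsatisfiable

From constraints 4 and 7, p = q = r, so p = r. But constraint 2 says p ≠ r. Contradiction.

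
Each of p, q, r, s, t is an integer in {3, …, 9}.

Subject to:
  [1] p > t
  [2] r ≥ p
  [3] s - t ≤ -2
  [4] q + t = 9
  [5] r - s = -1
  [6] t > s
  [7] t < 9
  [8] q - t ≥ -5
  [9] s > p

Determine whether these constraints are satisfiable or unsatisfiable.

Constraints 1, 6, and 9 give s < t, t < p, p < s. Chaining: s < t < p < s, which forces s < s — impossible.

Unsatisfiable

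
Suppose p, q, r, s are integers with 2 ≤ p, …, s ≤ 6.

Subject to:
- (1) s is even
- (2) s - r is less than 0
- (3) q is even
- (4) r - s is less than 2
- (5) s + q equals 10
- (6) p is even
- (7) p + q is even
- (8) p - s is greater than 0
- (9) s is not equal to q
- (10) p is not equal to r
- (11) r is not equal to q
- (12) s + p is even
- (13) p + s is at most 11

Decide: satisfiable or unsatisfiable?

Satisfiable

Try p = 6, q = 6, r = 5, s = 4.
Check constraint 2: s - r = -1; constraint 4: r - s = 1. The remaining constraints are straightforward to verify.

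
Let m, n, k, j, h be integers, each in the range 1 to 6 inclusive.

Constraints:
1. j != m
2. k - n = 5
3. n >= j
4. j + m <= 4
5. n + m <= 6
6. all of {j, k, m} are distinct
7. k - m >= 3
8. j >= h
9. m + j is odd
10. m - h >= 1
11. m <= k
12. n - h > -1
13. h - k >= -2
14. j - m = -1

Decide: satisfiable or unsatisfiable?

Unsatisfiable

Constraints 7, 10, and 13 give m − h ≥ 1, h − k ≥ -2, k − m ≥ 3.
Adding all 3 inequalities: the left sides telescope to 0, and the right sides sum to 1 + (-2) + 3 = 2. So 0 ≥ 2, which is false.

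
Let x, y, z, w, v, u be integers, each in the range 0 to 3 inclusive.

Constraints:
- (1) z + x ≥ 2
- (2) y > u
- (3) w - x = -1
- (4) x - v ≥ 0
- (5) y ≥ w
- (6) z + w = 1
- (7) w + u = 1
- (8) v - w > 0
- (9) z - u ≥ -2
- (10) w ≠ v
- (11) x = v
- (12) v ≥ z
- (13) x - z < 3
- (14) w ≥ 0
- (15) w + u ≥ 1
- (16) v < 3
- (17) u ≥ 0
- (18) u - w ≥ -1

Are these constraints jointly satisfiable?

Setting (x, y, z, w, v, u) = (1, 3, 1, 0, 1, 1) satisfies everything: constraint 1: z + x = 2; constraint 3: w - x = -1, and the others follow.

Satisfiable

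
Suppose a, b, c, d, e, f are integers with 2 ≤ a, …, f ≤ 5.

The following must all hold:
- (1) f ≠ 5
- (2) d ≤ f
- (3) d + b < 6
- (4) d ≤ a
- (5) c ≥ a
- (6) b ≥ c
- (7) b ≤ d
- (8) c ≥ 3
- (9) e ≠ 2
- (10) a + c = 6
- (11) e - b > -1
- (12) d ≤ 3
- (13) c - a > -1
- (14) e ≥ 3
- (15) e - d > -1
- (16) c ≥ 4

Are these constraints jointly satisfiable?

From constraints 6 and 16: b ≥ c and c ≥ 4, so b ≥ 4. From constraints 7 and 12: b ≤ d and d ≤ 3, so b ≤ 3. But 3 < 4, so no value of b works.

Unsatisfiable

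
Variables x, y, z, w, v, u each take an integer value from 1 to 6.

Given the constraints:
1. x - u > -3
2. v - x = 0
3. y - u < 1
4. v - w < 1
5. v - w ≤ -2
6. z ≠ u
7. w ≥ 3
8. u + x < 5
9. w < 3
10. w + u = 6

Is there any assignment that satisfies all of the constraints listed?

From constraint 7: w ≥ 3. From constraint 9: w ≤ 2. But 2 < 3, so no value of w works.

Unsatisfiable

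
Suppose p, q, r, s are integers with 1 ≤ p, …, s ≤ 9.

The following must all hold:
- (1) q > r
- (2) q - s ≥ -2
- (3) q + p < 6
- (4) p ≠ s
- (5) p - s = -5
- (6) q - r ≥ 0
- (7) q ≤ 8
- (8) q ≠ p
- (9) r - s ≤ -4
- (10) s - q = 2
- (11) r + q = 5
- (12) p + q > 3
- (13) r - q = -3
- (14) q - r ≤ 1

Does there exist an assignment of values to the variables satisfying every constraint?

Unsatisfiable

Constraints 2, 9, and 14 give s − r ≥ 4, r − q ≥ -1, q − s ≥ -2.
Adding all 3 inequalities: the left sides telescope to 0, and the right sides sum to 4 + (-1) + (-2) = 1. So 0 ≥ 1, which is false.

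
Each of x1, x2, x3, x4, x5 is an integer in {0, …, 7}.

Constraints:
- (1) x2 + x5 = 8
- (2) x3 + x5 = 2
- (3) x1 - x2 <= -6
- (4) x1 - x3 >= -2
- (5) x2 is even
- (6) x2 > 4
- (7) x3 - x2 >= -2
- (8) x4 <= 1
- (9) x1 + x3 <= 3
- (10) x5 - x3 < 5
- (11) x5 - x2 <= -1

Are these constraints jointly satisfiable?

Constraints 3, 4, and 7 give x3 − x2 ≥ -2, x2 − x1 ≥ 6, x1 − x3 ≥ -2.
Adding all 3 inequalities: the left sides telescope to 0, and the right sides sum to (-2) + 6 + (-2) = 2. So 0 ≥ 2, which is false.

Unsatisfiable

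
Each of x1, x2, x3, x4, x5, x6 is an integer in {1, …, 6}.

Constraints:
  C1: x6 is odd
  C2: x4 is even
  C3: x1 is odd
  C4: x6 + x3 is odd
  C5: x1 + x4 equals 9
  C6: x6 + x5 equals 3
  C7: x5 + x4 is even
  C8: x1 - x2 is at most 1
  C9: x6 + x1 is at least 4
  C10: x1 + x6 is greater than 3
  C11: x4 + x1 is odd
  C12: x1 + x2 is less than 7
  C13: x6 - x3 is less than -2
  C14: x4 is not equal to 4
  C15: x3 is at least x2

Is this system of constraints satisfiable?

One satisfying assignment is x1 = 3, x2 = 3, x3 = 6, x4 = 6, x5 = 2, x6 = 1.
For the less obvious constraints — constraint 5: x1 + x4 = 9; constraint 6: x6 + x5 = 3; constraint 8: x1 - x2 = 0 — and the others hold by inspection.

Satisfiable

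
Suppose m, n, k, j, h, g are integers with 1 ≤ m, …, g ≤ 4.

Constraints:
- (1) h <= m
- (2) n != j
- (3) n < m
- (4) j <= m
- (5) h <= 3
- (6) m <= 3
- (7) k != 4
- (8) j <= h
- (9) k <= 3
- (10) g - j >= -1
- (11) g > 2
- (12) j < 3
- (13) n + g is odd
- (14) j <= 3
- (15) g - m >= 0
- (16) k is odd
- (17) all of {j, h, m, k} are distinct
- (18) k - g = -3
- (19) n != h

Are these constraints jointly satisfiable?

Unsatisfiable

Constraints 5, 6, 9, and 14 confine each of j, h, m, k to the 3 values {1, …, 3} (the domain already gives each ≥ 1).
Constraint 17 requires all 4 of them to be distinct, but only 3 values are available — impossible by the pigeonhole principle.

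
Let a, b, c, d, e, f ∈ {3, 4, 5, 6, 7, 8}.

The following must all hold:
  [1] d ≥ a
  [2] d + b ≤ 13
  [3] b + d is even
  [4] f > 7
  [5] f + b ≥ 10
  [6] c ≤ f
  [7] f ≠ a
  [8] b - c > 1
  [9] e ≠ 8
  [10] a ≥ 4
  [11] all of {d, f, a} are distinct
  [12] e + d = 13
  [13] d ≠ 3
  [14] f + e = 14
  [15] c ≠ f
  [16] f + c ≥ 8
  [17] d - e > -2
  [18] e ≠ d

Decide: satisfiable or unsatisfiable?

Satisfiable

One satisfying assignment is a = 4, b = 5, c = 3, d = 7, e = 6, f = 8.
For the less obvious constraints — constraint 2: d + b = 12; constraint 5: f + b = 13; constraint 8: b - c = 2 — and the others hold by inspection.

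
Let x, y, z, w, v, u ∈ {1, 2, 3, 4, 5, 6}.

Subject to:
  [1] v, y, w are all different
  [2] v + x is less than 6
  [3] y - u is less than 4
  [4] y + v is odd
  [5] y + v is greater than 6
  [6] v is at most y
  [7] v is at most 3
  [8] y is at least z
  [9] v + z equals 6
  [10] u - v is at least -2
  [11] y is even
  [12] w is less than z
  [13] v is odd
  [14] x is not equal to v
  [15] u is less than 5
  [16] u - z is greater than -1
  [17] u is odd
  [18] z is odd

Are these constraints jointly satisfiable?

Try x = 2, y = 4, z = 3, w = 1, v = 3, u = 3.
Check constraint 2: v + x = 5; constraint 3: y - u = 1; constraint 5: y + v = 7. The remaining constraints are straightforward to verify.

Satisfiable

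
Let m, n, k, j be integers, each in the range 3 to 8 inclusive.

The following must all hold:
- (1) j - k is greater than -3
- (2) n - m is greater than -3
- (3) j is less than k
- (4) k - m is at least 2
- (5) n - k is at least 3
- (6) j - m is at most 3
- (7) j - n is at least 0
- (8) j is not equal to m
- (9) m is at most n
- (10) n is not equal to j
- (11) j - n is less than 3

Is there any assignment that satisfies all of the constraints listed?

Unsatisfiable

Constraints 4, 5, 6, and 7 give k − m ≥ 2, m − j ≥ -3, j − n ≥ 0, n − k ≥ 3.
Adding all 4 inequalities: the left sides telescope to 0, and the right sides sum to 2 + (-3) + 0 + 3 = 2. So 0 ≥ 2, which is false.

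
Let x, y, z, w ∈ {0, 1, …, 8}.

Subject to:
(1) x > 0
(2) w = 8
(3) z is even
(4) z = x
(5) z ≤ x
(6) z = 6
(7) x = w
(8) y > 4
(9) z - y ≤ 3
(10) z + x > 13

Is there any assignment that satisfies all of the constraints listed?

Unsatisfiable

Constraint 6 fixes z = 6 and constraint 2 fixes w = 8. Constraints 4 and 7 give z = x = w, so z = w. But 6 ≠ 8 — contradiction.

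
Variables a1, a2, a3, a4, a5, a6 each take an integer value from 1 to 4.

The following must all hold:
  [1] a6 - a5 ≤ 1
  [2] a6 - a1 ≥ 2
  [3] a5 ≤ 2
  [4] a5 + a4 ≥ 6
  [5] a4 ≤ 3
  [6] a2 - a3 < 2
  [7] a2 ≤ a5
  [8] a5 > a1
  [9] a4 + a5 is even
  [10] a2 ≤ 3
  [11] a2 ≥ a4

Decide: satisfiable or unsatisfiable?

From constraint 3: a5 ≤ 2. From constraints 10 and 11: a4 ≤ a2 ≤ 3. Hence a5 + a4 ≤ 5. But constraint 4 requires a5 + a4 ≥ 6, and 6 > 5. Contradiction.

Unsatisfiable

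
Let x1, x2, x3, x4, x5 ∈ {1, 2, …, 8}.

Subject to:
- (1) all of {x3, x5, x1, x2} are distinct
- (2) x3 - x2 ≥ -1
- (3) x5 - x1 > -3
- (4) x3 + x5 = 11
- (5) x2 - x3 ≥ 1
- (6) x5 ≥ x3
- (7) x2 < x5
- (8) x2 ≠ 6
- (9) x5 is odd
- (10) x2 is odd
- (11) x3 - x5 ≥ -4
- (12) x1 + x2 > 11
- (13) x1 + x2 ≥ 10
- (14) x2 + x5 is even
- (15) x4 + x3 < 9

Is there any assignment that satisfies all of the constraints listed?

Setting (x1, x2, x3, x4, x5) = (8, 5, 4, 2, 7) satisfies everything: constraint 2: x3 - x2 = -1; constraint 3: x5 - x1 = -1, and the others follow.

Satisfiable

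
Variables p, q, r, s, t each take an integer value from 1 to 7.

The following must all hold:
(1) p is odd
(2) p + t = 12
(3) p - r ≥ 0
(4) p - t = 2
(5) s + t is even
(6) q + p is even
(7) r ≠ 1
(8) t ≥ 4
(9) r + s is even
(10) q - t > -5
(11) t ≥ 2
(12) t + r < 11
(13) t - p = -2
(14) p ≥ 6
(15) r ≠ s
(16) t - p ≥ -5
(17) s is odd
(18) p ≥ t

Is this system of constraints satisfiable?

Satisfiable

One satisfying assignment is p = 7, q = 1, r = 5, s = 1, t = 5.
For the less obvious constraints — constraint 2: p + t = 12; constraint 3: p - r = 2; constraint 4: p - t = 2 — and the others hold by inspection.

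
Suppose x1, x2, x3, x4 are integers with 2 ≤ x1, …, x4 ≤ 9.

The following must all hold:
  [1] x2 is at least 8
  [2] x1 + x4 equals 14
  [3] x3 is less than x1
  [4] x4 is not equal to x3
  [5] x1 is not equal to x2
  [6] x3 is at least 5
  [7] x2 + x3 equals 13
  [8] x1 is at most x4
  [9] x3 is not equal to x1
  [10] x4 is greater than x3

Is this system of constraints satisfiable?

Satisfiable

Try x1 = 7, x2 = 8, x3 = 5, x4 = 7.
Check constraint 2: x1 + x4 = 14; constraint 7: x2 + x3 = 13. The remaining constraints are straightforward to verify.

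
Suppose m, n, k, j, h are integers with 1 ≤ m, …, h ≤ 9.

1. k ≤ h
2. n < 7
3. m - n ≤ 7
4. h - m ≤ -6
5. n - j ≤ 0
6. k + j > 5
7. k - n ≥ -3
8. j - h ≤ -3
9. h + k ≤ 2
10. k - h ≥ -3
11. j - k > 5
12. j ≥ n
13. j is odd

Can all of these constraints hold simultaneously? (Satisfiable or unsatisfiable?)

Unsatisfiable

Constraints 3, 4, 5, and 8 give j − n ≥ 0, n − m ≥ -7, m − h ≥ 6, h − j ≥ 3.
Adding all 4 inequalities: the left sides telescope to 0, and the right sides sum to 0 + (-7) + 6 + 3 = 2. So 0 ≥ 2, which is false.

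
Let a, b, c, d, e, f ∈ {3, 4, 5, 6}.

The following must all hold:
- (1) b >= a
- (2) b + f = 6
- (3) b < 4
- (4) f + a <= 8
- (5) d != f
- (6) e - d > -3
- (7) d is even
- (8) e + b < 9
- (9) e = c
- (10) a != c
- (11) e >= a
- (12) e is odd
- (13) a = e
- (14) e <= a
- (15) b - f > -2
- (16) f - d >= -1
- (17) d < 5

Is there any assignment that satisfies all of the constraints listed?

Unsatisfiable

From constraints 9 and 13, a = e = c, so a = c. But constraint 10 says a ≠ c. Contradiction.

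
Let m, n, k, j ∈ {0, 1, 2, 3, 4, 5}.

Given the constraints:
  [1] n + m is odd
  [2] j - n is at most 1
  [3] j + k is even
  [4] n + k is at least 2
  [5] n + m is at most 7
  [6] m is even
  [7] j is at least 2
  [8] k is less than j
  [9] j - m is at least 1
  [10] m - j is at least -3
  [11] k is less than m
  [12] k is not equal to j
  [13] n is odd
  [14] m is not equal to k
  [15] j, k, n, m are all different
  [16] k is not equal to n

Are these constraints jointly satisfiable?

Satisfiable

Setting (m, n, k, j) = (2, 5, 0, 4) satisfies everything: constraint 2: j - n = -1; constraint 4: n + k = 5; constraint 5: n + m = 7, and the others follow.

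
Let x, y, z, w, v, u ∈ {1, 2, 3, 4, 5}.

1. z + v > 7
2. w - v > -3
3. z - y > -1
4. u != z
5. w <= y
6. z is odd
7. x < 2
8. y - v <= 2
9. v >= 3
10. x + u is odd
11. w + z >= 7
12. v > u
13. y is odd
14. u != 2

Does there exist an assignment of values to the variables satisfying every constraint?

Satisfiable

Take x = 1, y = 5, z = 5, w = 5, v = 5, u = 4. Then constraint 1: z + v = 10; constraint 2: w - v = 0; constraint 3: z - y = 0, and every other listed constraint is also met.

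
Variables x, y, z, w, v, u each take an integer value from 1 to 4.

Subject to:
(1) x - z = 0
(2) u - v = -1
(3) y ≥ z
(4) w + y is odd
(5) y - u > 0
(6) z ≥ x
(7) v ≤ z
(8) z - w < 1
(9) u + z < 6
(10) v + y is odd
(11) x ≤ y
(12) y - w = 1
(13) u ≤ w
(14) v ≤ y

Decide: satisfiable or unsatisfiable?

Satisfiable

One satisfying assignment is x = 2, y = 3, z = 2, w = 2, v = 2, u = 1.
For the less obvious constraints — constraint 1: x - z = 0; constraint 2: u - v = -1 — and the others hold by inspection.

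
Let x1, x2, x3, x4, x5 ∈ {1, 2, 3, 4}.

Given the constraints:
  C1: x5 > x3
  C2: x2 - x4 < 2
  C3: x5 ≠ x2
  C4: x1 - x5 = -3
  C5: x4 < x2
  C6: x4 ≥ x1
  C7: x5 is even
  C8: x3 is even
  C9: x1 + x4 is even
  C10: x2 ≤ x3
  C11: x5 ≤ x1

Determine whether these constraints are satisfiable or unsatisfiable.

Constraints 1, 5, 6, 10, and 11 give x3 < x5, x5 ≤ x1, x1 ≤ x4, x4 < x2, x2 ≤ x3. Chaining: x3 < x5 ≤ x1 ≤ x4 < x2 ≤ x3, which forces x3 < x3 — impossible.

Unsatisfiable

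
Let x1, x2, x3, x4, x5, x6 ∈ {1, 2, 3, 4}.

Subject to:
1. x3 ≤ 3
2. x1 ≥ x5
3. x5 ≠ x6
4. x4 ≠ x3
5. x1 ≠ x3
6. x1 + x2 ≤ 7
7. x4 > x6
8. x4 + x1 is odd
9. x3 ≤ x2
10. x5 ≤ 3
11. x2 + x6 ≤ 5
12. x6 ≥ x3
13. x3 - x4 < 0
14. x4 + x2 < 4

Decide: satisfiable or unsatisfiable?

One satisfying assignment is x1 = 3, x2 = 1, x3 = 1, x4 = 2, x5 = 3, x6 = 1.
For the less obvious constraints — constraint 6: x1 + x2 = 4; constraint 11: x2 + x6 = 2 — and the others hold by inspection.

Satisfiable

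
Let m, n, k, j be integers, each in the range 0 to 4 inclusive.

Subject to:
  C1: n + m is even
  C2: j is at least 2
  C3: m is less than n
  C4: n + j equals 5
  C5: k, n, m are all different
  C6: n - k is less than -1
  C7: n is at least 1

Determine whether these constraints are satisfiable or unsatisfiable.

Try m = 0, n = 2, k = 4, j = 3.
Check constraint 4: n + j = 5; constraint 6: n - k = -2. The remaining constraints are straightforward to verify.

Satisfiable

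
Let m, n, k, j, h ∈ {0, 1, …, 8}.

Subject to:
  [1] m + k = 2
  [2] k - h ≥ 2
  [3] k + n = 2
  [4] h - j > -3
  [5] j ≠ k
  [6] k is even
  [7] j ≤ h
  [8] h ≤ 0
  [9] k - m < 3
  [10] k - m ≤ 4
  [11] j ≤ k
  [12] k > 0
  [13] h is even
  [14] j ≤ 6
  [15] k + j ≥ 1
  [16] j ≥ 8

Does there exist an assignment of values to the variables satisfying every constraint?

From constraint 16: j ≥ 8. From constraints 7 and 8: j ≤ h and h ≤ 0, so j ≤ 0. But 0 < 8, so no value of j works.

Unsatisfiable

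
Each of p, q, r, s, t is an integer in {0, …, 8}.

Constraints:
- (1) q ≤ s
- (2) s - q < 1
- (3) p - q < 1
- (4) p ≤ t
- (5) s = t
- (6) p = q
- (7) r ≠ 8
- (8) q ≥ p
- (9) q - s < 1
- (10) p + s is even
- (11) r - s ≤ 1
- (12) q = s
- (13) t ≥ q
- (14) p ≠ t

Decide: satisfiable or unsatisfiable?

Unsatisfiable

From constraints 5, 6, and 12, p = q = s = t, so p = t. But constraint 14 says p ≠ t. Contradiction.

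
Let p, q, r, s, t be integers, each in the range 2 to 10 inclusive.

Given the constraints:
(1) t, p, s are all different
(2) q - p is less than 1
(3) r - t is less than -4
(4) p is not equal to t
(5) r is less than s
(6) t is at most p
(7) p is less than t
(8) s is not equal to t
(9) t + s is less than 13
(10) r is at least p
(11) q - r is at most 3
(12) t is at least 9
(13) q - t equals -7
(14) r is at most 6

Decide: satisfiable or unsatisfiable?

From constraints 6 and 12: p ≥ t and t ≥ 9, so p ≥ 9. From constraints 10 and 14: p ≤ r and r ≤ 6, so p ≤ 6. But 6 < 9, so no value of p works.

Unsatisfiable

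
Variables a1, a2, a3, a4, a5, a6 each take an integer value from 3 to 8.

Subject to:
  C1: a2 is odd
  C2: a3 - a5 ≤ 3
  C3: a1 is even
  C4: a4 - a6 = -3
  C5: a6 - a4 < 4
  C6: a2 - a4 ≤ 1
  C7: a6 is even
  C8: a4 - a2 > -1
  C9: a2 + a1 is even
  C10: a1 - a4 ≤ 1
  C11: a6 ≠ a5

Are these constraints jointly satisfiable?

Unsatisfiable

Constraint 1 makes a2 odd and constraint 3 makes a1 even, so a2 + a1 must be odd. Constraint 9 says a2 + a1 is even — contradiction.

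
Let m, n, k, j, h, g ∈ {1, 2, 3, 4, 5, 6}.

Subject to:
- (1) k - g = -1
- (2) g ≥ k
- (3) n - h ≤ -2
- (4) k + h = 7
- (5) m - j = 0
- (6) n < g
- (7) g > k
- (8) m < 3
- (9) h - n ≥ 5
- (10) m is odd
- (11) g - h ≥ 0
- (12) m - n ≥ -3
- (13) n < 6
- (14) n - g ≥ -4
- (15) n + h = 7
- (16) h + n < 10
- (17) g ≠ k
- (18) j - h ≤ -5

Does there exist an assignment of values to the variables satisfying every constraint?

Unsatisfiable

Constraints 9, 11, and 14 give n − g ≥ -4, g − h ≥ 0, h − n ≥ 5.
Adding all 3 inequalities: the left sides telescope to 0, and the right sides sum to (-4) + 0 + 5 = 1. So 0 ≥ 1, which is false.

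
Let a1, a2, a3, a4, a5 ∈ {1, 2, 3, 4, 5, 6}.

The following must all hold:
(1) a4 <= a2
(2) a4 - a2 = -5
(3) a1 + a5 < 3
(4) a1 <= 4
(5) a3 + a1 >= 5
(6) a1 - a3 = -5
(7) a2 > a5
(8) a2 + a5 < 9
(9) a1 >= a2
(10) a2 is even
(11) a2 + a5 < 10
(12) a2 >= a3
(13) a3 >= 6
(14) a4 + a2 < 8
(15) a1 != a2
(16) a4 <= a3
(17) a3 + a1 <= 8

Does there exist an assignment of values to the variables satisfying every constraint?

Unsatisfiable

From constraints 12 and 13: a2 ≥ a3 and a3 ≥ 6, so a2 ≥ 6. From constraints 4 and 9: a2 ≤ a1 and a1 ≤ 4, so a2 ≤ 4. But 4 < 6, so no value of a2 works.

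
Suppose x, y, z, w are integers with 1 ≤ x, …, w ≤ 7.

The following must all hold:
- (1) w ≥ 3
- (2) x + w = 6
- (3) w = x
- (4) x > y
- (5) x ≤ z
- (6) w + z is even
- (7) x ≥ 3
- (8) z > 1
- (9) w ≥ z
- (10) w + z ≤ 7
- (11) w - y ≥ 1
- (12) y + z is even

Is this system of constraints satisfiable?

The assignment x = 3, y = 1, z = 3, w = 3 works:
  constraint 2 holds since x + w = 6.
  constraint 10 holds since w + z = 6.
  constraint 11 holds since w - y = 2.
The rest check out directly.

Satisfiable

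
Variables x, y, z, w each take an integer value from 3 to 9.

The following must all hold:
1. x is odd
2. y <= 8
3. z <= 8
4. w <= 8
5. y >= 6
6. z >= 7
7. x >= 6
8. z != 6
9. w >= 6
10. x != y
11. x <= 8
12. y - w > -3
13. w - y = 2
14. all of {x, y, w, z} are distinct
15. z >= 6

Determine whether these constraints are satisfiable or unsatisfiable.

Unsatisfiable

Constraints 2, 3, 4, 5, 7, 9, 11, and 15 confine each of x, y, w, z to the 3 values {6, …, 8}.
Constraint 14 requires all 4 of them to be distinct, but only 3 values are available — impossible by the pigeonhole principle.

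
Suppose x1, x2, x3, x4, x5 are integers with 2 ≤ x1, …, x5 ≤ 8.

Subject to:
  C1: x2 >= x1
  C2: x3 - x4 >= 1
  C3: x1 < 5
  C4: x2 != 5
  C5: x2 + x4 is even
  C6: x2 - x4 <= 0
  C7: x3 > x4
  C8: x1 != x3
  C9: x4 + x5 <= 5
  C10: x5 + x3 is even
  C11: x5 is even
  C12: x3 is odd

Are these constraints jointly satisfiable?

Unsatisfiable

Constraint 11 makes x5 even and constraint 12 makes x3 odd, so x5 + x3 must be odd. Constraint 10 says x5 + x3 is even — contradiction.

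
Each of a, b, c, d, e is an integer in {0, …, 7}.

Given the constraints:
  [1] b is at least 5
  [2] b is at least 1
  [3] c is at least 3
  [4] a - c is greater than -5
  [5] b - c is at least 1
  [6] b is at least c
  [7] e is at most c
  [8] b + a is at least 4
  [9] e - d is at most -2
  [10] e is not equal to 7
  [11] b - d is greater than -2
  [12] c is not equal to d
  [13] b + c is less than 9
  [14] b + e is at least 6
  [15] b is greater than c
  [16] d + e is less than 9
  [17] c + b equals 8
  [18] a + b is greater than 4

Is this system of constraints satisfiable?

Satisfiable

Take a = 1, b = 5, c = 3, d = 5, e = 1. Then constraint 4: a - c = -2; constraint 5: b - c = 2, and every other listed constraint is also met.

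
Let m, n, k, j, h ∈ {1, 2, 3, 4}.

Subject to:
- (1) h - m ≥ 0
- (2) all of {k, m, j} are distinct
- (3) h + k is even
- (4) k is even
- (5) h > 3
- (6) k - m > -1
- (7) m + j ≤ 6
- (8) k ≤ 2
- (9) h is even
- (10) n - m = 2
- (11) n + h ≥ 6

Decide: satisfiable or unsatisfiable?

Try m = 1, n = 3, k = 2, j = 4, h = 4.
Check constraint 1: h - m = 3; constraint 6: k - m = 1; constraint 7: m + j = 5. The remaining constraints are straightforward to verify.

Satisfiable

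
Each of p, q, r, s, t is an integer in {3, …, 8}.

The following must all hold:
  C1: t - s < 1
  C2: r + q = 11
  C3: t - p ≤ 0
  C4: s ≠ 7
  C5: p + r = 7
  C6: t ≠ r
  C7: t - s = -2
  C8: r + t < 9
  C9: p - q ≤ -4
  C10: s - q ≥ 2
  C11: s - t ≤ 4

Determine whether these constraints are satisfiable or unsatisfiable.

Unsatisfiable

Constraints 3, 9, 10, and 11 give t − s ≥ -4, s − q ≥ 2, q − p ≥ 4, p − t ≥ 0.
Adding all 4 inequalities: the left sides telescope to 0, and the right sides sum to (-4) + 2 + 4 + 0 = 2. So 0 ≥ 2, which is false.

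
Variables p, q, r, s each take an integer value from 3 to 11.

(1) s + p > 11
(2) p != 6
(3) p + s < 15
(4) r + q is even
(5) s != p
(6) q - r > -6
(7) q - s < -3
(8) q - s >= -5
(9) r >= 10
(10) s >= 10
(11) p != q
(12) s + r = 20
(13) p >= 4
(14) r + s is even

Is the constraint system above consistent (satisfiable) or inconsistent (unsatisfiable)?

Satisfiable

One satisfying assignment is p = 4, q = 6, r = 10, s = 10.
For the less obvious constraints — constraint 1: s + p = 14; constraint 3: p + s = 14; constraint 6: q - r = -4 — and the others hold by inspection.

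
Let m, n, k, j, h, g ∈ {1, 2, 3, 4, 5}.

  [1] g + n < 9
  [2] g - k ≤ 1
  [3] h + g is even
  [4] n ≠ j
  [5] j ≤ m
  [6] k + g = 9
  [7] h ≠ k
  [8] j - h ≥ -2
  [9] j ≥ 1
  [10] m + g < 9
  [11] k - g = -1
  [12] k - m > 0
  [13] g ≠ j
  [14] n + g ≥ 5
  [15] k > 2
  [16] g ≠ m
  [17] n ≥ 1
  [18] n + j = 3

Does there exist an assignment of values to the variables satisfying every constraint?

Satisfiable

The assignment m = 2, n = 2, k = 4, j = 1, h = 1, g = 5 works:
  constraint 1 holds since g + n = 7.
  constraint 2 holds since g - k = 1.
  constraint 6 holds since k + g = 9.
The rest check out directly.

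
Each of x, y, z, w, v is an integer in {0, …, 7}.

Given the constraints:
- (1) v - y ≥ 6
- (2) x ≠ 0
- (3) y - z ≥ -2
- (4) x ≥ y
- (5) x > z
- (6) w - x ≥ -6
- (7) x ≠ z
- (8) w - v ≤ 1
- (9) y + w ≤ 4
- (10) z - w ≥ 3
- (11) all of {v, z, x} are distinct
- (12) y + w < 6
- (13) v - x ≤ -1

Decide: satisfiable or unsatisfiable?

Constraints 1, 3, 6, 10, and 13 give v − y ≥ 6, y − z ≥ -2, z − w ≥ 3, w − x ≥ -6, x − v ≥ 1.
Adding all 5 inequalities: the left sides telescope to 0, and the right sides sum to 6 + (-2) + 3 + (-6) + 1 = 2. So 0 ≥ 2, which is false.

Unsatisfiable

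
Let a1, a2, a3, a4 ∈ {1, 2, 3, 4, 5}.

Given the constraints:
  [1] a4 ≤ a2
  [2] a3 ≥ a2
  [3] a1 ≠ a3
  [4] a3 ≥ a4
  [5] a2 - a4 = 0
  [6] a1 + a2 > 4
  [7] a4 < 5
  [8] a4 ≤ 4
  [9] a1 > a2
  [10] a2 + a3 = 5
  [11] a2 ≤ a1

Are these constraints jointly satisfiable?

Satisfiable

The assignment a1 = 4, a2 = 2, a3 = 3, a4 = 2 works:
  constraint 5 holds since a2 - a4 = 0.
  constraint 6 holds since a1 + a2 = 6.
The rest check out directly.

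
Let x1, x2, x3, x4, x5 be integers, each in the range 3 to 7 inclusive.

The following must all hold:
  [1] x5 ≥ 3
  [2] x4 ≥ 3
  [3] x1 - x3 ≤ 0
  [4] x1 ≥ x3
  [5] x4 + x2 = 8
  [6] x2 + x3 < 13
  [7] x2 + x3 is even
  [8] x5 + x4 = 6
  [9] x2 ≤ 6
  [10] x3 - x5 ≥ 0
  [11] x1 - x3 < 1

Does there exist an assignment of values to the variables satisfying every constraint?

Satisfiable

Try x1 = 5, x2 = 5, x3 = 5, x4 = 3, x5 = 3.
Check constraint 3: x1 - x3 = 0; constraint 5: x4 + x2 = 8; constraint 6: x2 + x3 = 10. The remaining constraints are straightforward to verify.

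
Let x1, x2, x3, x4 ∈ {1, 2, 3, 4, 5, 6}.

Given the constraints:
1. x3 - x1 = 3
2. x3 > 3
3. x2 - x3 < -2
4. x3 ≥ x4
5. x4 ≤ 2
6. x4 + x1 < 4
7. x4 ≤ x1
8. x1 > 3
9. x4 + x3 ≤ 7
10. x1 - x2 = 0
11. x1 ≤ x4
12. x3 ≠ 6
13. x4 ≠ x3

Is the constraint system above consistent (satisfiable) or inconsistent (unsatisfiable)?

From constraint 8: x1 ≥ 4. From constraints 5 and 11: x1 ≤ x4 and x4 ≤ 2, so x1 ≤ 2. But 2 < 4, so no value of x1 works.

Unsatisfiable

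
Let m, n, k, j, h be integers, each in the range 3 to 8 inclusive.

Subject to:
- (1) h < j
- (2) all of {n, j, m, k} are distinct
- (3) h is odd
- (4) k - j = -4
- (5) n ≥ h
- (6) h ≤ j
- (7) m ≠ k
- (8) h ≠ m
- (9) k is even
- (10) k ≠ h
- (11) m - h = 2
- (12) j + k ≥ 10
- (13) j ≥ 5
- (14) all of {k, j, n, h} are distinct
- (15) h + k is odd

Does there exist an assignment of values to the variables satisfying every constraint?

Satisfiable

The assignment m = 5, n = 6, k = 4, j = 8, h = 3 works:
  constraint 4 holds since k - j = -4.
  constraint 11 holds since m - h = 2.
  constraint 12 holds since j + k = 12.
The rest check out directly.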